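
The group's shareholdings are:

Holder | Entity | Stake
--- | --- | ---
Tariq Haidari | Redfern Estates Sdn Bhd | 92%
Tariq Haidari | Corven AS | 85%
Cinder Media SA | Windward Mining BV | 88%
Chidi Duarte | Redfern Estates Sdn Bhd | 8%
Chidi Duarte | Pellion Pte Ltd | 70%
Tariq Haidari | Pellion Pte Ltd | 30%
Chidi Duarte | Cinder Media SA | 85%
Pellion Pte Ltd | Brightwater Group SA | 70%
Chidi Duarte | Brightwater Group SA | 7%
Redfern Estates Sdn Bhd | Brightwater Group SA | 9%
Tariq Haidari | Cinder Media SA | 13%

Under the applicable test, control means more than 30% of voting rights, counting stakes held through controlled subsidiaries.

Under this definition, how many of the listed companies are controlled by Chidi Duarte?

Chidi holds 85% of Cinder, so Chidi controls Cinder.
Chidi holds 70% of Pellion, so Chidi controls Pellion.
Chidi and Pellion together hold 7% + 70% = 77% of Brightwater, so Chidi controls Brightwater.
Cinder holds 88% of Windward, so Chidi controls Windward.
No other company's threshold is met.
Chidi controls 4 companies.

4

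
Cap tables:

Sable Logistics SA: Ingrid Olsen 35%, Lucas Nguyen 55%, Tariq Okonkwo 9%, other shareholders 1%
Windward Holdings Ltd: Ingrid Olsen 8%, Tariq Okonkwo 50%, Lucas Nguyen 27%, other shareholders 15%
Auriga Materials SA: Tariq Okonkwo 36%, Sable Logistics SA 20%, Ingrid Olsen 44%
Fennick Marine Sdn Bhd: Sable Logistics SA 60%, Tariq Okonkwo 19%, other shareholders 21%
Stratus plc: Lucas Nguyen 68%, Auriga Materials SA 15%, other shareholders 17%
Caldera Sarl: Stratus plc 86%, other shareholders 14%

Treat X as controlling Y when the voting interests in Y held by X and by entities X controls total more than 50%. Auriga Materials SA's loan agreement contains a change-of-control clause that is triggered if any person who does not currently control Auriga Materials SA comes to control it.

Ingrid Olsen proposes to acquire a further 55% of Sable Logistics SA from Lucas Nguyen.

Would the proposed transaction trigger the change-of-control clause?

Yes

The purchase adds only to Ingrid's holdings (Lucas's stake shrinks), so Ingrid is the only person who could newly come to control Auriga.
Ingrid's largest direct stake is 44% in Auriga, which does not meet the threshold, so Ingrid controls no company.
In Auriga, Ingrid's side holds only 44%, not > 50%.
So before the transaction, Ingrid does not control Auriga.
After the purchase, Ingrid's direct stake in Sable rises to 35% + 55% = 90%, and Lucas's stake falls to 0%.
Ingrid holds 90% of Sable, so Ingrid controls Sable.
Sable and Ingrid together hold 20% + 44% = 64% of Auriga, so Ingrid controls Auriga.
Ingrid did not control Auriga before and does after, so the clause is triggered.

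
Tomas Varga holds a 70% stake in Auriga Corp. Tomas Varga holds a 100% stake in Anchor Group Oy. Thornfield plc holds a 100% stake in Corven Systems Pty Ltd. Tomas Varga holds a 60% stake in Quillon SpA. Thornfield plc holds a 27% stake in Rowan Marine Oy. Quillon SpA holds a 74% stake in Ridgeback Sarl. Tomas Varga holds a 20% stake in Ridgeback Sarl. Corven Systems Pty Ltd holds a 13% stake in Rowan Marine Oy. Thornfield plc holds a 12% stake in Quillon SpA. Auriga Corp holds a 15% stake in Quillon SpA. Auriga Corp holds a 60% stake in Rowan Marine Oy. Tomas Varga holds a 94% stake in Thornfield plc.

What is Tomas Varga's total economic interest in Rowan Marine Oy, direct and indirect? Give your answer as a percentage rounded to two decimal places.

79.60%

Tomas reaches Rowan along 3 paths.
Via Thornfield: 94% × 27% = 25.38%.
Via Auriga: 70% × 60% = 42%.
Via Thornfield → Corven: 94% × 100% × 13% = 12.22%.
Total: 25.38% + 42% + 12.22% = 79.6%.
Rounded: 79.60%.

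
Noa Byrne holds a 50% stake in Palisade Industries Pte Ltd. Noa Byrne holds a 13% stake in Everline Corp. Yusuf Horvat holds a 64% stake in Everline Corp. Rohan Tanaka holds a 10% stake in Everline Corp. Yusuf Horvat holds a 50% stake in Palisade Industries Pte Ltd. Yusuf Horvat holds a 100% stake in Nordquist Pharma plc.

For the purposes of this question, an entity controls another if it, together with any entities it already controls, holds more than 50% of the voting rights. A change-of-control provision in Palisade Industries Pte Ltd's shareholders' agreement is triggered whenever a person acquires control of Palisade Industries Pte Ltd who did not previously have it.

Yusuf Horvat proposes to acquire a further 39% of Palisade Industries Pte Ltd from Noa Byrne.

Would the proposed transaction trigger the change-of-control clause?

The purchase adds only to Yusuf's holdings (Noa's stake shrinks), so Yusuf is the only person who could newly come to control Palisade.
Yusuf holds 64% of Everline, so Yusuf controls Everline.
Yusuf holds 100% of Nordquist, so Yusuf controls Nordquist.
In Palisade, Yusuf's side holds only 50%, not > 50%.
So before the transaction, Yusuf does not control Palisade.
After the purchase, Yusuf's direct stake in Palisade rises to 50% + 39% = 89%, and Noa's stake falls to 11%.
Yusuf holds 89% of Palisade, so Yusuf controls Palisade.
Yusuf did not control Palisade before and does after, so the clause is triggered.

Yes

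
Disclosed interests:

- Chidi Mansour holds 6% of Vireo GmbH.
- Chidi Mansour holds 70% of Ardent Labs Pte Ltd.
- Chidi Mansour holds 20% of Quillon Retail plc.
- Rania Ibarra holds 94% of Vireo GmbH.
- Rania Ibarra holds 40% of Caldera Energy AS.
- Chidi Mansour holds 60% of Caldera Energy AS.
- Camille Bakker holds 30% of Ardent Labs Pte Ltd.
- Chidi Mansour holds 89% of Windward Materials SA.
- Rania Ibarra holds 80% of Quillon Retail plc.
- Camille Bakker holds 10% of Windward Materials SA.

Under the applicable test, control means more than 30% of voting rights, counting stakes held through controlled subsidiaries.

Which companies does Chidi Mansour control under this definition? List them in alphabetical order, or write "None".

Chidi holds 60% of Caldera, so Chidi controls Caldera.
Chidi holds 89% of Windward, so Chidi controls Windward.
Chidi holds 70% of Ardent, so Chidi controls Ardent.
No other company's threshold is met.

Ardent Labs Pte Ltd, Caldera Energy AS, Windward Materials SA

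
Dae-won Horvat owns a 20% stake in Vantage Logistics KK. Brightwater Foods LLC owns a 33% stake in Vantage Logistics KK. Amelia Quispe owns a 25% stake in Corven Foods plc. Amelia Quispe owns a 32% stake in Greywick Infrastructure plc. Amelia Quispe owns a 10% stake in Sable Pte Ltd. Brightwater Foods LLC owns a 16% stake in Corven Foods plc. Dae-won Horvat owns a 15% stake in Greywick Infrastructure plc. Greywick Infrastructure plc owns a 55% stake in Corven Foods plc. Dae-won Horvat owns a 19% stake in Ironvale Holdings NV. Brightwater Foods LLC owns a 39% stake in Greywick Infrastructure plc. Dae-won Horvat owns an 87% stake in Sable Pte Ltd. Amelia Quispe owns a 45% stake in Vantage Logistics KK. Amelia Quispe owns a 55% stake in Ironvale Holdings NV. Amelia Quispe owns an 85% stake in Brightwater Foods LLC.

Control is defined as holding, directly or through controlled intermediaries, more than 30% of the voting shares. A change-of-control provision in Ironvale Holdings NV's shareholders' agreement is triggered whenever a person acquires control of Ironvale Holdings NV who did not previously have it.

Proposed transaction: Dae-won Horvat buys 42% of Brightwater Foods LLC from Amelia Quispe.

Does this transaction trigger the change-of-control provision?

No

The purchase adds only to Dae-won's holdings (Amelia's stake shrinks), so Dae-won is the only person who could newly come to control Ironvale.
Dae-won holds 87% of Sable, so Dae-won controls Sable.
In Ironvale, Dae-won's side holds only 19%, not > 30%.
So before the transaction, Dae-won does not control Ironvale.
After the purchase, Dae-won holds 42% of Brightwater directly, and Amelia's stake falls to 43%.
Dae-won holds 42% of Brightwater, so Dae-won controls Brightwater.
Dae-won and Brightwater together hold 20% + 33% = 53% of Vantage, so Dae-won controls Vantage.
Brightwater and Dae-won together hold 39% + 15% = 54% of Greywick, so Dae-won controls Greywick.
Brightwater and Greywick together hold 16% + 55% = 71% of Corven, so Dae-won controls Corven.
After the transaction, Dae-won's side holds 19% of Ironvale, not > 30%, so Dae-won still does not control Ironvale.
No new person acquires control, so the clause is not triggered.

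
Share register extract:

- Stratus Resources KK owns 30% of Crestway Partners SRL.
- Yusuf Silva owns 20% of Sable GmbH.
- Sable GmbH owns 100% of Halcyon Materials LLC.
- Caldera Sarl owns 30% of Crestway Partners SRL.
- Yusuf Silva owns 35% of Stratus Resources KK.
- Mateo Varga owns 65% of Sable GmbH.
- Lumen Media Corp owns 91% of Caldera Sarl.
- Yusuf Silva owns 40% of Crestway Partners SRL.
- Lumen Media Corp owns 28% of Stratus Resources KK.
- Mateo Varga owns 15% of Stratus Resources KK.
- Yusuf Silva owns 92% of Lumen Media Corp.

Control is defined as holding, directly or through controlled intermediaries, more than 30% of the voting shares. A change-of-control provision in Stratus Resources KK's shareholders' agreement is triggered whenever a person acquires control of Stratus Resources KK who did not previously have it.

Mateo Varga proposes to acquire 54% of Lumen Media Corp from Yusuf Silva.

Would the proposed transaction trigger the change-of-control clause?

Yes

The purchase adds only to Mateo's holdings (Yusuf's stake shrinks), so Mateo is the only person who could newly come to control Stratus.
Mateo holds 65% of Sable, so Mateo controls Sable.
Sable holds 100% of Halcyon, so Mateo controls Halcyon.
In Stratus, Mateo's side holds only 15%, not > 30%.
So before the transaction, Mateo does not control Stratus.
After the purchase, Mateo holds 54% of Lumen directly, and Yusuf's stake falls to 38%.
Mateo holds 54% of Lumen, so Mateo controls Lumen.
Lumen and Mateo together hold 28% + 15% = 43% of Stratus, so Mateo controls Stratus.
Mateo did not control Stratus before and does after, so the clause is triggered.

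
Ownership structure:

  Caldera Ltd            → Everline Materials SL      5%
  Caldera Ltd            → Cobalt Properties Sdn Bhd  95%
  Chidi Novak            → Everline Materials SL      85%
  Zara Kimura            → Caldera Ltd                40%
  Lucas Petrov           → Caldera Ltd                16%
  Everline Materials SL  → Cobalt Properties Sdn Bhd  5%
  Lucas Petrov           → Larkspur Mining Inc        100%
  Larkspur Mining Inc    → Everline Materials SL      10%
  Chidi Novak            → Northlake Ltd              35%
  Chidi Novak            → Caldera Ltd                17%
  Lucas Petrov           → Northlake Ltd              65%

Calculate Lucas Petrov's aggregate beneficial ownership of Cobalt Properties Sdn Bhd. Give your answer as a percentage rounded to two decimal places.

15.74%

Lucas reaches Cobalt along 3 paths.
Via Caldera: 16% × 95% = 15.2%.
Via Larkspur → Everline: 100% × 10% × 5% = 0.5%.
Via Caldera → Everline: 16% × 5% × 5% = 0.04%.
Total: 15.2% + 0.5% + 0.04% = 15.74%.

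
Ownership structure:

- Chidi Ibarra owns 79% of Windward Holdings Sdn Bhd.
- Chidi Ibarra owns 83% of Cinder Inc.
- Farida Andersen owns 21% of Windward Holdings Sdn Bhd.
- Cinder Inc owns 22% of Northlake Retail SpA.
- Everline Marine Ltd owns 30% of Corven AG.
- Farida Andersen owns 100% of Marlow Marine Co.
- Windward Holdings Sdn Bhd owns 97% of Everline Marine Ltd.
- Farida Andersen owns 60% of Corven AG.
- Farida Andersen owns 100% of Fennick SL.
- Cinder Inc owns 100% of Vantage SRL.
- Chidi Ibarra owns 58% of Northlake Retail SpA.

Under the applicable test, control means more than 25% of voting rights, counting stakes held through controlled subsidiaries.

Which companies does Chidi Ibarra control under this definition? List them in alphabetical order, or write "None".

Cinder Inc, Corven AG, Everline Marine Ltd, Northlake Retail SpA, Vantage SRL, Windward Holdings Sdn Bhd

Chidi holds 79% of Windward, so Chidi controls Windward.
Chidi holds 83% of Cinder, so Chidi controls Cinder.
Windward holds 97% of Everline, so Chidi controls Everline.
Cinder holds 100% of Vantage, so Chidi controls Vantage.
Cinder and Chidi together hold 22% + 58% = 80% of Northlake, so Chidi controls Northlake.
Everline holds 30% of Corven, so Chidi controls Corven.
No other company's threshold is met.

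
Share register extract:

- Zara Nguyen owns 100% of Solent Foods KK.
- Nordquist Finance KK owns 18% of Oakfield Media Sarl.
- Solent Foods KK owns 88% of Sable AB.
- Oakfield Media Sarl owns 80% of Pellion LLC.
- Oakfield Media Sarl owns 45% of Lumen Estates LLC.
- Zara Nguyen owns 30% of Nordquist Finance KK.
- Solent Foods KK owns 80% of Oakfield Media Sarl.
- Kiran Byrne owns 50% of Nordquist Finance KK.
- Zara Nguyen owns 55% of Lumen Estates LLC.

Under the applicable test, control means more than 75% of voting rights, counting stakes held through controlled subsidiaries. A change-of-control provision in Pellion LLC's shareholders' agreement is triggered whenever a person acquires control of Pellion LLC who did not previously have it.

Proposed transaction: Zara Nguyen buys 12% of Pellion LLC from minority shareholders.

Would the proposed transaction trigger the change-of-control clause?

The purchase changes only Zara's holdings, so Zara is the only person who could newly come to control Pellion.
Zara holds 100% of Solent, so Zara controls Solent.
Solent holds 80% of Oakfield, so Zara controls Oakfield.
Oakfield holds 80% of Pellion, so Zara controls Pellion.
So Zara already controls Pellion before the transaction.
After the purchase, Zara holds 12% of Pellion directly.
Zara controlled Pellion already, so this is not a new person acquiring control; every other person's position is unchanged or reduced.
No new person acquires control, so the clause is not triggered.

No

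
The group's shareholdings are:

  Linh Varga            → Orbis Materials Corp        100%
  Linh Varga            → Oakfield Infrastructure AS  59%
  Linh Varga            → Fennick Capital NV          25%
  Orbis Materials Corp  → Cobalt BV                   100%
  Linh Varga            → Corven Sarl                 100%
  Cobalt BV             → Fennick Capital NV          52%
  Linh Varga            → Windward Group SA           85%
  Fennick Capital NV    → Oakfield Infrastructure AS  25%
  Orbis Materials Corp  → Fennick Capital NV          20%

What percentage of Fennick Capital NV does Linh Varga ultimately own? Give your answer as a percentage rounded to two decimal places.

97.00%

Linh reaches Fennick along 3 paths.
Via Orbis → Cobalt: 100% × 100% × 52% = 52%.
Direct stake: 25% = 25%.
Via Orbis: 100% × 20% = 20%.
Total: 52% + 25% + 20% = 97%.
Rounded: 97.00%.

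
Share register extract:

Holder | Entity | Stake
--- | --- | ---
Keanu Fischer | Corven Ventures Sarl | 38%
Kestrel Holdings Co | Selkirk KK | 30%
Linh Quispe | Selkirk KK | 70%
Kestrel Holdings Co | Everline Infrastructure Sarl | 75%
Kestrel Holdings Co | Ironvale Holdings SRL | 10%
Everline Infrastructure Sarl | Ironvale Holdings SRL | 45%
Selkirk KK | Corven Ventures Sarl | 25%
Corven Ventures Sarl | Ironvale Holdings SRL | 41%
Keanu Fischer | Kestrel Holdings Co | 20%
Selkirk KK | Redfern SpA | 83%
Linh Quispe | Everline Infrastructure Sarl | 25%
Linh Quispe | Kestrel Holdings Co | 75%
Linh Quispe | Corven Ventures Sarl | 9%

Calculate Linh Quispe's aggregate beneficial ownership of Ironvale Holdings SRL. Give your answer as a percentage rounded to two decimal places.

57.23%

Linh reaches Ironvale along 6 paths.
Via Corven: 9% × 41% = 3.69%.
Via Selkirk → Corven: 70% × 25% × 41% = 7.175%.
Via Kestrel → Selkirk → Corven: 75% × 30% × 25% × 41% = 2.30625%.
Via Everline: 25% × 45% = 11.25%.
Via Kestrel → Everline: 75% × 75% × 45% = 25.3125%.
Via Kestrel: 75% × 10% = 7.5%.
Total: 3.69% + 7.175% + 2.30625% + 11.25% + 25.3125% + 7.5% = 57.23375%.
Rounded: 57.23%.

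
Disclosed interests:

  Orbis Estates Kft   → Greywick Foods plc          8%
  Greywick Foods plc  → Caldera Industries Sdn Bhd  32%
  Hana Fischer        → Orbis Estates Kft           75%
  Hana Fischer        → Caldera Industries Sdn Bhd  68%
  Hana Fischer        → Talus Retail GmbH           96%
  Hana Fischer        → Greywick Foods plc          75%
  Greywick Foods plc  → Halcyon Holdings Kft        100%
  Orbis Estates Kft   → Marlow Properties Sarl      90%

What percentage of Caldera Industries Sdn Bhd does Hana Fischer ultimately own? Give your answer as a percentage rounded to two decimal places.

93.92%

Hana reaches Caldera along 3 paths.
Via Orbis → Greywick: 75% × 8% × 32% = 1.92%.
Via Greywick: 75% × 32% = 24%.
Direct stake: 68% = 68%.
Total: 1.92% + 24% + 68% = 93.92%.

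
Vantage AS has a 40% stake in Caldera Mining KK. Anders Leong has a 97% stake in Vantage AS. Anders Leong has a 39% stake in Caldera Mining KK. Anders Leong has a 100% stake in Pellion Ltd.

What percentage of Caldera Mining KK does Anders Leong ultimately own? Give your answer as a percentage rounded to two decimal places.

77.80%

Anders reaches Caldera along 2 paths.
Direct stake: 39% = 39%.
Via Vantage: 97% × 40% = 38.8%.
Total: 39% + 38.8% = 77.8%.
Rounded: 77.80%.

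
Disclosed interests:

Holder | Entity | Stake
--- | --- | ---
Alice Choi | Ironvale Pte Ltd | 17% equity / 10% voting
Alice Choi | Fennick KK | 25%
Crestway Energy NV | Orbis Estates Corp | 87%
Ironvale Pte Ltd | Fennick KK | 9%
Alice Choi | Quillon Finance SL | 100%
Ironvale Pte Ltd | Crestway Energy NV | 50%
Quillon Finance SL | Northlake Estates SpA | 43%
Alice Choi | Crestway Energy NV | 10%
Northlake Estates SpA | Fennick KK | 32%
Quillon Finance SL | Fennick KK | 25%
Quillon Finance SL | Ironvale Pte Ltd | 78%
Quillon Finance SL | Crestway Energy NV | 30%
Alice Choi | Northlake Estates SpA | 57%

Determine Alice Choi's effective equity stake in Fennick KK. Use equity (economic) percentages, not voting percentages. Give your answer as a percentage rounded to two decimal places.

90.55%

Alice reaches Fennick along 6 paths.
Direct stake: 25% = 25%.
Via Quillon: 100% × 25% = 25%.
Via Quillon → Northlake: 100% × 43% × 32% = 13.76%.
Via Northlake: 57% × 32% = 18.24%.
Via Ironvale: 17% × 9% = 1.53%.
Via Quillon → Ironvale: 100% × 78% × 9% = 7.02%.
Total: 25% + 25% + 13.76% + 18.24% + 1.53% + 7.02% = 90.55%.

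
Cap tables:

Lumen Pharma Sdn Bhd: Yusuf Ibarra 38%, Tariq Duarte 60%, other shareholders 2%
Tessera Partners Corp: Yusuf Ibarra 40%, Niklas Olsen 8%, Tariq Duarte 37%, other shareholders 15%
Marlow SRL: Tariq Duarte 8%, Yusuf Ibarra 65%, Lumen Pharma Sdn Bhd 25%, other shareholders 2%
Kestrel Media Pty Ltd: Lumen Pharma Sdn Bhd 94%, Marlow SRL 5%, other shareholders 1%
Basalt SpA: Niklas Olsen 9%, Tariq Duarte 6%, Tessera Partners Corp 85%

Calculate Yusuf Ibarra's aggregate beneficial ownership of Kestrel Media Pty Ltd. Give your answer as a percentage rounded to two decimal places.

Yusuf reaches Kestrel along 3 paths.
Via Lumen: 38% × 94% = 35.72%.
Via Marlow: 65% × 5% = 3.25%.
Via Lumen → Marlow: 38% × 25% × 5% = 0.475%.
Total: 35.72% + 3.25% + 0.475% = 39.445%.
Rounded: 39.45%.

39.45%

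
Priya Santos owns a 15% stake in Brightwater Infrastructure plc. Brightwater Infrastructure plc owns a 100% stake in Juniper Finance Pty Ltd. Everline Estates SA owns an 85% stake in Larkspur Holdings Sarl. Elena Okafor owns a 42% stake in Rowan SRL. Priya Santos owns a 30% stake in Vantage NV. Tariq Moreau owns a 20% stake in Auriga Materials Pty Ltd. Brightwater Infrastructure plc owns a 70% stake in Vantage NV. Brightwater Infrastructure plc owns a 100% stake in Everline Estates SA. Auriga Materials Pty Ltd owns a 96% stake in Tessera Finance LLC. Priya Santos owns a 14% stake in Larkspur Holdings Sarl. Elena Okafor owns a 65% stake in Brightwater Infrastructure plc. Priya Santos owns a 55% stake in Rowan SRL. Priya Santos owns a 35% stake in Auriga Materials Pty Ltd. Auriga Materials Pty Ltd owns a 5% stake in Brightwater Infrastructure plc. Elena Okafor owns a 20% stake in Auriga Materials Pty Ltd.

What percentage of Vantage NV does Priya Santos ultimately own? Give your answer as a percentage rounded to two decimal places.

41.73%

Priya reaches Vantage along 3 paths.
Via Auriga → Brightwater: 35% × 5% × 70% = 1.225%.
Via Brightwater: 15% × 70% = 10.5%.
Direct stake: 30% = 30%.
Total: 1.225% + 10.5% + 30% = 41.725%.
Rounded: 41.73%.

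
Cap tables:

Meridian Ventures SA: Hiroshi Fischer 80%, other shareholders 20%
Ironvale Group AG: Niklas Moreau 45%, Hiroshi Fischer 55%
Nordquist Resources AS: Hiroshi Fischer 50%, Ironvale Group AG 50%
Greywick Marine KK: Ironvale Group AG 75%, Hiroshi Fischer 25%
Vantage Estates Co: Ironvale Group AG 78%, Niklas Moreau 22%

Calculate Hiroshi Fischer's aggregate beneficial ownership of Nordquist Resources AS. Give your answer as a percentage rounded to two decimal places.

77.50%

Hiroshi reaches Nordquist along 2 paths.
Direct stake: 50% = 50%.
Via Ironvale: 55% × 50% = 27.5%.
Total: 50% + 27.5% = 77.5%.
Rounded: 77.50%.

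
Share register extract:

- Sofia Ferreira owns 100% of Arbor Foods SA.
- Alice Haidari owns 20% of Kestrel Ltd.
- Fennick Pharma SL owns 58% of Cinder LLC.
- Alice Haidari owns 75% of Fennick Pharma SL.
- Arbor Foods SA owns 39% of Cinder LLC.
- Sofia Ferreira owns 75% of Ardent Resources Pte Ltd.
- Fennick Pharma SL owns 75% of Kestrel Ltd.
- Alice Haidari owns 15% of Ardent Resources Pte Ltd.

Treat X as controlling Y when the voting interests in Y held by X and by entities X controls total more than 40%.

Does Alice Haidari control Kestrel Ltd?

Yes

Alice holds 75% of Fennick, so Alice controls Fennick.
Alice and Fennick together hold 20% + 75% = 95% of Kestrel, so Alice controls Kestrel.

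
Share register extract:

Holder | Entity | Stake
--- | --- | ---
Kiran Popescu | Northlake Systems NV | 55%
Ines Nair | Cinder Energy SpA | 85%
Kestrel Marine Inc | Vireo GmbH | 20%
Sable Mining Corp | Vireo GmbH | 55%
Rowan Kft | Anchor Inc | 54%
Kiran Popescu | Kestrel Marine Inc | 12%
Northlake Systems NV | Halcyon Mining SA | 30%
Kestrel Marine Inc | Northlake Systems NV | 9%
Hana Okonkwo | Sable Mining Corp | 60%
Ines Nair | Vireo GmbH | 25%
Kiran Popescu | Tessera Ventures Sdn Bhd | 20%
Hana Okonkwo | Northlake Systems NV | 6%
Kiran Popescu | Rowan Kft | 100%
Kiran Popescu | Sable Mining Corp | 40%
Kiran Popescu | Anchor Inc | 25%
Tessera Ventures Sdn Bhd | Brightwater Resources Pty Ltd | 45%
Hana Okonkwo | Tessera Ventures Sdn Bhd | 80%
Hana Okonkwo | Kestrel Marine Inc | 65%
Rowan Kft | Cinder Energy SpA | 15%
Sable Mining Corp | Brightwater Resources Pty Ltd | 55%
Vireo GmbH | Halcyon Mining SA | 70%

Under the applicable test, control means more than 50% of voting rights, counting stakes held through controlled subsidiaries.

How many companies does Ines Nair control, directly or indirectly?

Ines holds 85% of Cinder, so Ines controls Cinder.
No other company's threshold is met.
Ines controls 1 company.

1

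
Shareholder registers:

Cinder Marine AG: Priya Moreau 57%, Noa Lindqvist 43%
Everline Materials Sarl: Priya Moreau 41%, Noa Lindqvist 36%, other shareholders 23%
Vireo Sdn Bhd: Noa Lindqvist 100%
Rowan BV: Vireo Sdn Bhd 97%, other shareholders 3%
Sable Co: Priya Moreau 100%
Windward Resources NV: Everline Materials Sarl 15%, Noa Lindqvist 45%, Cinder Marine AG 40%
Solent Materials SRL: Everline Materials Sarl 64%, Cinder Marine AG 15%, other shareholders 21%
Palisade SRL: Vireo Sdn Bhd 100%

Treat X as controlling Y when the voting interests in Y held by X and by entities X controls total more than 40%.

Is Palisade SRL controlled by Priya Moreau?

No

Priya holds 57% of Cinder, so Priya controls Cinder.
Priya holds 41% of Everline, so Priya controls Everline.
Priya holds 100% of Sable, so Priya controls Sable.
Everline and Cinder together hold 15% + 40% = 55% of Windward, so Priya controls Windward.
Everline and Cinder together hold 64% + 15% = 79% of Solent, so Priya controls Solent.
Neither Priya nor any entity Priya controls holds any voting interest in Palisade.
So Priya does not control Palisade.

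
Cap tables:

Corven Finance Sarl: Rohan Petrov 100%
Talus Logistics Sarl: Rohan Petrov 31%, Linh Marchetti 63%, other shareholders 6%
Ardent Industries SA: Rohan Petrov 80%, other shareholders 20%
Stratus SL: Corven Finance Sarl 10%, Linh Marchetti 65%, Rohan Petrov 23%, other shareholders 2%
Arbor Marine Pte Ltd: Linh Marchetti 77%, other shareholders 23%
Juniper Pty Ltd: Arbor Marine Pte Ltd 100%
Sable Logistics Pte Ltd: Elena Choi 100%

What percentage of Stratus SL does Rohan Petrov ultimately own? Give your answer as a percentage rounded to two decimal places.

33.00%

Rohan reaches Stratus along 2 paths.
Via Corven: 100% × 10% = 10%.
Direct stake: 23% = 23%.
Total: 10% + 23% = 33%.
Rounded: 33.00%.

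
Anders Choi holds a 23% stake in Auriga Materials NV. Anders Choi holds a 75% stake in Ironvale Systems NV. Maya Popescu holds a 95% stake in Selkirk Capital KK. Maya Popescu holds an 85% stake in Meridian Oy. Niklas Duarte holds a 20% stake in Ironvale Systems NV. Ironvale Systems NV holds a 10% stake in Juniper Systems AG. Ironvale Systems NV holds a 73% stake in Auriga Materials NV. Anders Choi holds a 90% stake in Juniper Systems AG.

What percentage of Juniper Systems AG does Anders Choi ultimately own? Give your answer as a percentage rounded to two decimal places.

97.50%

Anders reaches Juniper along 2 paths.
Direct stake: 90% = 90%.
Via Ironvale: 75% × 10% = 7.5%.
Total: 90% + 7.5% = 97.5%.
Rounded: 97.50%.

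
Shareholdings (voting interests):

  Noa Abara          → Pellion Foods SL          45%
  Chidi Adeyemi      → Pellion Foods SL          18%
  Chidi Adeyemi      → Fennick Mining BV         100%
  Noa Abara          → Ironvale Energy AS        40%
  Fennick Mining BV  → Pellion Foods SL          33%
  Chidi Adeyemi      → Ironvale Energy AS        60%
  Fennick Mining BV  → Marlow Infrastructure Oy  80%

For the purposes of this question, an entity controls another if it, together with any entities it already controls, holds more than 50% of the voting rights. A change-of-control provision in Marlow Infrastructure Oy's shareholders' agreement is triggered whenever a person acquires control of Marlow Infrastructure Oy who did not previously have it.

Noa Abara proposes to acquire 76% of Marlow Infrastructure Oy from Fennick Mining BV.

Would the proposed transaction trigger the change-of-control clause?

Yes

The purchase adds only to Noa's holdings (Fennick's stake shrinks), so Noa is the only person who could newly come to control Marlow.
Noa's largest direct stake is 45% in Pellion, which does not meet the threshold, so Noa controls no company.
Neither Noa nor any entity Noa controls holds any voting interest in Marlow.
So before the transaction, Noa does not control Marlow.
After the purchase, Noa holds 76% of Marlow directly, and Fennick's stake falls to 4%.
Noa holds 76% of Marlow, so Noa controls Marlow.
Noa did not control Marlow before and does after, so the clause is triggered.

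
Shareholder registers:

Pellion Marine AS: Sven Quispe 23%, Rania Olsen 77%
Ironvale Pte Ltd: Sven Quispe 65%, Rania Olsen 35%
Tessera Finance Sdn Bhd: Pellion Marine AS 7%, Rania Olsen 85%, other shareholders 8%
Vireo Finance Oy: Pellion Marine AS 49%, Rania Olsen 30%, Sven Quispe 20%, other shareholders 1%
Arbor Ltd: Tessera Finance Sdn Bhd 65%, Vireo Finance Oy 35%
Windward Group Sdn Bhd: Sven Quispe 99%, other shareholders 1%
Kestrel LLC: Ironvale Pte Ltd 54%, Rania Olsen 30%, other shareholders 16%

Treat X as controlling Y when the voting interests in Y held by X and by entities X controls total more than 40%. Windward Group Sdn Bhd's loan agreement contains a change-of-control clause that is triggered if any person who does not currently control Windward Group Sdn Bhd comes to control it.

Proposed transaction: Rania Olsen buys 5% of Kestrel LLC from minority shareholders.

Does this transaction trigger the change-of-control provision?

No

The purchase changes only Rania's holdings, so Rania is the only person who could newly come to control Windward.
Rania holds 77% of Pellion, so Rania controls Pellion.
Pellion and Rania together hold 7% + 85% = 92% of Tessera, so Rania controls Tessera.
Pellion and Rania together hold 49% + 30% = 79% of Vireo, so Rania controls Vireo.
Tessera and Vireo together hold 65% + 35% = 100% of Arbor, so Rania controls Arbor.
Neither Rania nor any entity Rania controls holds any voting interest in Windward.
So before the transaction, Rania does not control Windward.
After the purchase, Rania's direct stake in Kestrel rises to 30% + 5% = 35%.
Rania's side now holds 35% of Kestrel, not > 40%, so Rania still does not control Kestrel.
After the transaction, neither Rania nor any entity Rania controls holds a voting interest in Windward, so Rania still does not control it.
No new person acquires control, so the clause is not triggered.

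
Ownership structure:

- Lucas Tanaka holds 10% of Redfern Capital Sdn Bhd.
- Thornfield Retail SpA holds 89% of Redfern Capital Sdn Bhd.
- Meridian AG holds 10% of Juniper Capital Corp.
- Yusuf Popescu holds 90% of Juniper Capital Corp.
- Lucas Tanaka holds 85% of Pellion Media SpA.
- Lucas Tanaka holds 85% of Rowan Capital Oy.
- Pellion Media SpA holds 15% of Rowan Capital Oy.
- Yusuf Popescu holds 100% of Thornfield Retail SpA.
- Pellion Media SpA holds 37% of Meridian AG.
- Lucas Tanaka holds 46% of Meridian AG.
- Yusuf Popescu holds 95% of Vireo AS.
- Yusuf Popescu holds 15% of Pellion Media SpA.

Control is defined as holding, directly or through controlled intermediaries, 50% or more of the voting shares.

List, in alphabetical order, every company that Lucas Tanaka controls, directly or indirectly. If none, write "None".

Meridian AG, Pellion Media SpA, Rowan Capital Oy

Lucas holds 85% of Pellion, so Lucas controls Pellion.
Pellion and Lucas together hold 37% + 46% = 83% of Meridian, so Lucas controls Meridian.
Lucas and Pellion together hold 85% + 15% = 100% of Rowan, so Lucas controls Rowan.
No other company's threshold is met.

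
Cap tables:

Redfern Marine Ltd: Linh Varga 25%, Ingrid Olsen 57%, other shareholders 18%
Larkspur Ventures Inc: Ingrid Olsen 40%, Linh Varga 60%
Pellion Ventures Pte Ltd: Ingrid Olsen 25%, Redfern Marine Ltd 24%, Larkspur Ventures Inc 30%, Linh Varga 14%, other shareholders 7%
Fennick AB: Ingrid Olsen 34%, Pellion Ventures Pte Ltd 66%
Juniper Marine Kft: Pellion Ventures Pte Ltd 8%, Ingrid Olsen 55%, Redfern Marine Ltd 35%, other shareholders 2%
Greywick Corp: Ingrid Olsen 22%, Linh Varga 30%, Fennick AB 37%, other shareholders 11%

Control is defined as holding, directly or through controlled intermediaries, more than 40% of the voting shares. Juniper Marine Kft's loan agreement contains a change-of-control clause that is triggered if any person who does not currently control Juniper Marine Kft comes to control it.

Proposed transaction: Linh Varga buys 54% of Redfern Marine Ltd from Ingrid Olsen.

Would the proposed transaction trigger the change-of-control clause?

The purchase adds only to Linh's holdings (Ingrid's stake shrinks), so Linh is the only person who could newly come to control Juniper.
Linh holds 60% of Larkspur, so Linh controls Larkspur.
Larkspur and Linh together hold 30% + 14% = 44% of Pellion, so Linh controls Pellion.
Pellion holds 66% of Fennick, so Linh controls Fennick.
Linh and Fennick together hold 30% + 37% = 67% of Greywick, so Linh controls Greywick.
In Juniper, Linh's side holds only 8%, not > 40%.
So before the transaction, Linh does not control Juniper.
After the purchase, Linh's direct stake in Redfern rises to 25% + 54% = 79%, and Ingrid's stake falls to 3%.
Linh holds 79% of Redfern, so Linh controls Redfern.
Redfern and Larkspur and Linh together hold 24% + 30% + 14% = 68% of Pellion, so Linh controls Pellion.
Pellion and Redfern together hold 8% + 35% = 43% of Juniper, so Linh controls Juniper.
Linh did not control Juniper before and does after, so the clause is triggered.

Yes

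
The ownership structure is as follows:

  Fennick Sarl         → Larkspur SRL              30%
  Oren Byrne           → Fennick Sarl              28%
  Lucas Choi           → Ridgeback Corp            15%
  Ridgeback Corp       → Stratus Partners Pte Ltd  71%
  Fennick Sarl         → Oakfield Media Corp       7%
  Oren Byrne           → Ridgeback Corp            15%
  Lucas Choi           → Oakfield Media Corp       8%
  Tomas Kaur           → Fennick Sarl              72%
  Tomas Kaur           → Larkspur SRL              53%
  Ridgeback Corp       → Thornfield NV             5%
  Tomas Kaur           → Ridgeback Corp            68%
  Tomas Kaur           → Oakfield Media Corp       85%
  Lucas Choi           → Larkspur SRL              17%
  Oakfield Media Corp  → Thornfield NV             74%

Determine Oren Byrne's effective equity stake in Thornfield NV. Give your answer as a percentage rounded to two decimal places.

Oren reaches Thornfield along 2 paths.
Via Fennick → Oakfield: 28% × 7% × 74% = 1.4504%.
Via Ridgeback: 15% × 5% = 0.75%.
Total: 1.4504% + 0.75% = 2.2004%.
Rounded: 2.20%.

2.20%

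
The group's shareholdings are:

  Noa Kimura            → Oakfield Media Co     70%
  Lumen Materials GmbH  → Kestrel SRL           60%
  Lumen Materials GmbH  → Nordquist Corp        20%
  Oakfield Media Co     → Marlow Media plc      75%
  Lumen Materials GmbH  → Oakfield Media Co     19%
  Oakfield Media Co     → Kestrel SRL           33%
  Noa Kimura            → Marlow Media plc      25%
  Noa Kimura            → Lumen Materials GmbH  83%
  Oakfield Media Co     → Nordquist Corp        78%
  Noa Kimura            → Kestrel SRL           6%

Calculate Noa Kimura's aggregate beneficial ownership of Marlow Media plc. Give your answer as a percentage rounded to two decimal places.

Noa reaches Marlow along 3 paths.
Via Lumen → Oakfield: 83% × 19% × 75% = 11.8275%.
Via Oakfield: 70% × 75% = 52.5%.
Direct stake: 25% = 25%.
Total: 11.8275% + 52.5% + 25% = 89.3275%.
Rounded: 89.33%.

89.33%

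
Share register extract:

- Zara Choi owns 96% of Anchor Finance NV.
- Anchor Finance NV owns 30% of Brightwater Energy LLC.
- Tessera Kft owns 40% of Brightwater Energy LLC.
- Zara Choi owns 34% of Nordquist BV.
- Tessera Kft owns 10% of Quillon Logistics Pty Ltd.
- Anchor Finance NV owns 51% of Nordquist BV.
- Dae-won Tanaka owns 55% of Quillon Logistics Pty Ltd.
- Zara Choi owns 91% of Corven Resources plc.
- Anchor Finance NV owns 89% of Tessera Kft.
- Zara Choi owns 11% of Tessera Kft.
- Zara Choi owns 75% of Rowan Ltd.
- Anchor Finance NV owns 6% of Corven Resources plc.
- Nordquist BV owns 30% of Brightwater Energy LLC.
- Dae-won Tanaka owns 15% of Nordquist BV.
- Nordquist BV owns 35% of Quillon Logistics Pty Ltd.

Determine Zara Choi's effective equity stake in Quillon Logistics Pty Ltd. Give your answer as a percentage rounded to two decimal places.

Zara reaches Quillon along 4 paths.
Via Nordquist: 34% × 35% = 11.9%.
Via Anchor → Nordquist: 96% × 51% × 35% = 17.136%.
Via Anchor → Tessera: 96% × 89% × 10% = 8.544%.
Via Tessera: 11% × 10% = 1.1%.
Total: 11.9% + 17.136% + 8.544% + 1.1% = 38.68%.

38.68%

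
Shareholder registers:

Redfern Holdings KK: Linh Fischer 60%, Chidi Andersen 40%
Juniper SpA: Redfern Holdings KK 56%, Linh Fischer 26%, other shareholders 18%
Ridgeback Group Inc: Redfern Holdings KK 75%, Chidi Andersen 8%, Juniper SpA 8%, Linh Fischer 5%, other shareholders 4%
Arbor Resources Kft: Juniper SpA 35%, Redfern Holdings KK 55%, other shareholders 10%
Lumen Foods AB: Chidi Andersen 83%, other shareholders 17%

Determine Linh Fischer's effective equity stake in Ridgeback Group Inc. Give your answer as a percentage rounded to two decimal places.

54.77%

Linh reaches Ridgeback along 4 paths.
Via Redfern: 60% × 75% = 45%.
Via Redfern → Juniper: 60% × 56% × 8% = 2.688%.
Via Juniper: 26% × 8% = 2.08%.
Direct stake: 5% = 5%.
Total: 45% + 2.688% + 2.08% + 5% = 54.768%.
Rounded: 54.77%.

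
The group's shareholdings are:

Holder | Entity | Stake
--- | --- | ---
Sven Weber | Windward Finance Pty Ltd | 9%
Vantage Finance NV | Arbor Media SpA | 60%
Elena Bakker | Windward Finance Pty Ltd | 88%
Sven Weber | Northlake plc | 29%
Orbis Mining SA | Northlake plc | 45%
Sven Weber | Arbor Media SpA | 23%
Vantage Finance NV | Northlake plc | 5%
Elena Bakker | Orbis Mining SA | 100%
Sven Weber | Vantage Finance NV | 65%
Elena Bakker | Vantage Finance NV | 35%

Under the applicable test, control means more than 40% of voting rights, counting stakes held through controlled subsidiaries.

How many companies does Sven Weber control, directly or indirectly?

Sven holds 65% of Vantage, so Sven controls Vantage.
Vantage and Sven together hold 60% + 23% = 83% of Arbor, so Sven controls Arbor.
No other company's threshold is met.
Sven controls 2 companies.

2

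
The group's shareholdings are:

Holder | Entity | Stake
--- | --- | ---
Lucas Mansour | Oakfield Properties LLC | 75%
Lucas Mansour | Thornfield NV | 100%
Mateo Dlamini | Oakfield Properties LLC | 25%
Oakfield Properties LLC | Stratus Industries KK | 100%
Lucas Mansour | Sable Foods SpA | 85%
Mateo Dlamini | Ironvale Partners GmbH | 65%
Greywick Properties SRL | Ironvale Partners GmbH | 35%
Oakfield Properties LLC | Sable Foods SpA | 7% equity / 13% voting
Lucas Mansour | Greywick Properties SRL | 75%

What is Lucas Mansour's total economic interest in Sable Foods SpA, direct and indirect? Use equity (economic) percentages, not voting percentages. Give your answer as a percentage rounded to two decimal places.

90.25%

Lucas reaches Sable along 2 paths.
Via Oakfield: 75% × 7% = 5.25%.
Direct stake: 85% = 85%.
Total: 5.25% + 85% = 90.25%.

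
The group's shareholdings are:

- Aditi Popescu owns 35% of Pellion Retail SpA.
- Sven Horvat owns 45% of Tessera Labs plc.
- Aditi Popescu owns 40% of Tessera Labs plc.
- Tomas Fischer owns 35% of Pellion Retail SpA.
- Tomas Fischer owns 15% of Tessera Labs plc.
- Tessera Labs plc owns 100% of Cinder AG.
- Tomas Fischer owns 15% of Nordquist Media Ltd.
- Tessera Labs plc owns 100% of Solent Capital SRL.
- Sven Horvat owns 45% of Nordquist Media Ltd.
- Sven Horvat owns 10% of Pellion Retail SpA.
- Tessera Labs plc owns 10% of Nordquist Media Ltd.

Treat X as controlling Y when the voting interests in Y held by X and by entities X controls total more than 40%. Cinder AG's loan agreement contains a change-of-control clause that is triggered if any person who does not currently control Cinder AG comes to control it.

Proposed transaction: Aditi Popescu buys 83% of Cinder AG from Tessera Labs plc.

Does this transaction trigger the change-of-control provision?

The purchase adds only to Aditi's holdings (Tessera's stake shrinks), so Aditi is the only person who could newly come to control Cinder.
Aditi's largest direct stake is 40% in Tessera, which does not meet the threshold, so Aditi controls no company.
Neither Aditi nor any entity Aditi controls holds any voting interest in Cinder.
So before the transaction, Aditi does not control Cinder.
After the purchase, Aditi holds 83% of Cinder directly, and Tessera's stake falls to 17%.
Aditi holds 83% of Cinder, so Aditi controls Cinder.
Aditi did not control Cinder before and does after, so the clause is triggered.

Yes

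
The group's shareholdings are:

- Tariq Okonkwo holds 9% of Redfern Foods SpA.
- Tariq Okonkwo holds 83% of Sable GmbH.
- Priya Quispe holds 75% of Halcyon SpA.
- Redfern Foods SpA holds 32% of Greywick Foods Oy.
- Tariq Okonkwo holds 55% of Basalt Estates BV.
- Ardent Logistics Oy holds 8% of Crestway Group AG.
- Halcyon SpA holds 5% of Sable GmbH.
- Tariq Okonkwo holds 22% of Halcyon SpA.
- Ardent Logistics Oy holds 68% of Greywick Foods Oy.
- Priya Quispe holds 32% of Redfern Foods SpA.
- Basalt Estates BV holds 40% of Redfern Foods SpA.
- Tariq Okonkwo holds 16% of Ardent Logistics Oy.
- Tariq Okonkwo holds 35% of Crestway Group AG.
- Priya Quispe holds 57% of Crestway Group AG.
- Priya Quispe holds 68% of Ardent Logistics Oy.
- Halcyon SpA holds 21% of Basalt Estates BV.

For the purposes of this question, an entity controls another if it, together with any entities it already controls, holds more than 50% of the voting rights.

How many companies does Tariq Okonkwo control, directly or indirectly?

2

Tariq holds 55% of Basalt, so Tariq controls Basalt.
Tariq holds 83% of Sable, so Tariq controls Sable.
No other company's threshold is met.
Tariq controls 2 companies.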